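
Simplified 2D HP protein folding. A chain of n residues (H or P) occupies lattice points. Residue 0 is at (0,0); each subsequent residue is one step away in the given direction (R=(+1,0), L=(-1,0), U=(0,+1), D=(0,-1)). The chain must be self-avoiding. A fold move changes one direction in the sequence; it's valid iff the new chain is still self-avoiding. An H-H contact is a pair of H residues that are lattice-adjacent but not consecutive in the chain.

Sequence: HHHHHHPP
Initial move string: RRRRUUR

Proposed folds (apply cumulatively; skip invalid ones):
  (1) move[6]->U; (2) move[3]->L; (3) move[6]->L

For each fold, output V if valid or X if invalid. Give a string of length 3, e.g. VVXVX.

Initial: RRRRUUR -> [(0, 0), (1, 0), (2, 0), (3, 0), (4, 0), (4, 1), (4, 2), (5, 2)]
Fold 1: move[6]->U => RRRRUUU VALID
Fold 2: move[3]->L => RRRLUUU INVALID (collision), skipped
Fold 3: move[6]->L => RRRRUUL VALID

Answer: VXV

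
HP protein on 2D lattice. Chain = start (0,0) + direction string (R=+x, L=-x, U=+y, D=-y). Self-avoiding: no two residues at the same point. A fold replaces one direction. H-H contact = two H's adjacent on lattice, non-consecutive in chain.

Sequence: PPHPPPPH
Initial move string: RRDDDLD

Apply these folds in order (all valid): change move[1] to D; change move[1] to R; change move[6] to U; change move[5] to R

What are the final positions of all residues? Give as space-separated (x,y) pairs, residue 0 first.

Answer: (0,0) (1,0) (2,0) (2,-1) (2,-2) (2,-3) (3,-3) (3,-2)

Derivation:
Initial moves: RRDDDLD
Fold: move[1]->D => RDDDDLD (positions: [(0, 0), (1, 0), (1, -1), (1, -2), (1, -3), (1, -4), (0, -4), (0, -5)])
Fold: move[1]->R => RRDDDLD (positions: [(0, 0), (1, 0), (2, 0), (2, -1), (2, -2), (2, -3), (1, -3), (1, -4)])
Fold: move[6]->U => RRDDDLU (positions: [(0, 0), (1, 0), (2, 0), (2, -1), (2, -2), (2, -3), (1, -3), (1, -2)])
Fold: move[5]->R => RRDDDRU (positions: [(0, 0), (1, 0), (2, 0), (2, -1), (2, -2), (2, -3), (3, -3), (3, -2)])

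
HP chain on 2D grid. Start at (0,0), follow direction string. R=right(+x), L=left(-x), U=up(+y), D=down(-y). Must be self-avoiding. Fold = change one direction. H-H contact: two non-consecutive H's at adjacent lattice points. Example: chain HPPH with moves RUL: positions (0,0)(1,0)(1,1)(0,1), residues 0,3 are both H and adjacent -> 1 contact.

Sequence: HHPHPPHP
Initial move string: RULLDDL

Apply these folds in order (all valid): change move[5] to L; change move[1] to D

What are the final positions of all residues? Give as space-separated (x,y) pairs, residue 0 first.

Initial moves: RULLDDL
Fold: move[5]->L => RULLDLL (positions: [(0, 0), (1, 0), (1, 1), (0, 1), (-1, 1), (-1, 0), (-2, 0), (-3, 0)])
Fold: move[1]->D => RDLLDLL (positions: [(0, 0), (1, 0), (1, -1), (0, -1), (-1, -1), (-1, -2), (-2, -2), (-3, -2)])

Answer: (0,0) (1,0) (1,-1) (0,-1) (-1,-1) (-1,-2) (-2,-2) (-3,-2)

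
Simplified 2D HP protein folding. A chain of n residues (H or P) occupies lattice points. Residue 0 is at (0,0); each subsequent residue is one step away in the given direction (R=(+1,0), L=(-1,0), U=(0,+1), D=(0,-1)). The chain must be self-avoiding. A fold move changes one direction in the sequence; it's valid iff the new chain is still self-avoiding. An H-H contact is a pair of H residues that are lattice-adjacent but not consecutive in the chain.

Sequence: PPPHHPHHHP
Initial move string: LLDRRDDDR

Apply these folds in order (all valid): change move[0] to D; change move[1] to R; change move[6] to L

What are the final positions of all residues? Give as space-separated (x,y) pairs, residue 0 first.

Initial moves: LLDRRDDDR
Fold: move[0]->D => DLDRRDDDR (positions: [(0, 0), (0, -1), (-1, -1), (-1, -2), (0, -2), (1, -2), (1, -3), (1, -4), (1, -5), (2, -5)])
Fold: move[1]->R => DRDRRDDDR (positions: [(0, 0), (0, -1), (1, -1), (1, -2), (2, -2), (3, -2), (3, -3), (3, -4), (3, -5), (4, -5)])
Fold: move[6]->L => DRDRRDLDR (positions: [(0, 0), (0, -1), (1, -1), (1, -2), (2, -2), (3, -2), (3, -3), (2, -3), (2, -4), (3, -4)])

Answer: (0,0) (0,-1) (1,-1) (1,-2) (2,-2) (3,-2) (3,-3) (2,-3) (2,-4) (3,-4)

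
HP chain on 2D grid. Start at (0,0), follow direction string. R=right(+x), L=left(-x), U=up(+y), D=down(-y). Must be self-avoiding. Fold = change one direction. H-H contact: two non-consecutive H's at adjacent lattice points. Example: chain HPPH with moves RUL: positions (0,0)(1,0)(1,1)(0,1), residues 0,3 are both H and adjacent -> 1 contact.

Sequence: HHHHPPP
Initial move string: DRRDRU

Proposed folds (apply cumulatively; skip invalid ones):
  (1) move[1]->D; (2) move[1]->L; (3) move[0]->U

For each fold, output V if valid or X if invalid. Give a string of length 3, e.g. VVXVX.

Initial: DRRDRU -> [(0, 0), (0, -1), (1, -1), (2, -1), (2, -2), (3, -2), (3, -1)]
Fold 1: move[1]->D => DDRDRU VALID
Fold 2: move[1]->L => DLRDRU INVALID (collision), skipped
Fold 3: move[0]->U => UDRDRU INVALID (collision), skipped

Answer: VXX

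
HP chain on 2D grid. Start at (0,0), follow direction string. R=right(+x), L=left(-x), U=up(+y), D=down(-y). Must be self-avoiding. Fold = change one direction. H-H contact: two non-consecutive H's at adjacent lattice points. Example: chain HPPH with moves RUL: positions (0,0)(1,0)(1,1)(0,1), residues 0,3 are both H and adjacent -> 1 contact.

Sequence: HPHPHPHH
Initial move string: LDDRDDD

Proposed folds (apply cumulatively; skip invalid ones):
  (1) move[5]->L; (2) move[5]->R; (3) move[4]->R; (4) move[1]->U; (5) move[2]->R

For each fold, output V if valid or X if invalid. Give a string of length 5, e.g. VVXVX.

Answer: VVVXV

Derivation:
Initial: LDDRDDD -> [(0, 0), (-1, 0), (-1, -1), (-1, -2), (0, -2), (0, -3), (0, -4), (0, -5)]
Fold 1: move[5]->L => LDDRDLD VALID
Fold 2: move[5]->R => LDDRDRD VALID
Fold 3: move[4]->R => LDDRRRD VALID
Fold 4: move[1]->U => LUDRRRD INVALID (collision), skipped
Fold 5: move[2]->R => LDRRRRD VALID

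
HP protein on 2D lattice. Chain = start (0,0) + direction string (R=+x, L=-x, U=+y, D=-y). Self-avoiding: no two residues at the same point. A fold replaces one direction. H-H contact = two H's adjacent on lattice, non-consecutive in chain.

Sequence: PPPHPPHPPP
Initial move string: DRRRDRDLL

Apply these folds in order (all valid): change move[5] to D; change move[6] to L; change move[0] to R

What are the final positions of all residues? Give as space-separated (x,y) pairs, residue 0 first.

Answer: (0,0) (1,0) (2,0) (3,0) (4,0) (4,-1) (4,-2) (3,-2) (2,-2) (1,-2)

Derivation:
Initial moves: DRRRDRDLL
Fold: move[5]->D => DRRRDDDLL (positions: [(0, 0), (0, -1), (1, -1), (2, -1), (3, -1), (3, -2), (3, -3), (3, -4), (2, -4), (1, -4)])
Fold: move[6]->L => DRRRDDLLL (positions: [(0, 0), (0, -1), (1, -1), (2, -1), (3, -1), (3, -2), (3, -3), (2, -3), (1, -3), (0, -3)])
Fold: move[0]->R => RRRRDDLLL (positions: [(0, 0), (1, 0), (2, 0), (3, 0), (4, 0), (4, -1), (4, -2), (3, -2), (2, -2), (1, -2)])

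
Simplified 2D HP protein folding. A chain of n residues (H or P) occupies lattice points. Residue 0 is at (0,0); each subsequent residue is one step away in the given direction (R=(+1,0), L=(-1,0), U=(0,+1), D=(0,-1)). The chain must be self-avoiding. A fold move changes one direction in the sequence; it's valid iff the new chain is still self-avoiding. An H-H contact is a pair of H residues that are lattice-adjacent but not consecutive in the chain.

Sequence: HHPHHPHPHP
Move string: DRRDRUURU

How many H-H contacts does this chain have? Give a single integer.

Positions: [(0, 0), (0, -1), (1, -1), (2, -1), (2, -2), (3, -2), (3, -1), (3, 0), (4, 0), (4, 1)]
H-H contact: residue 3 @(2,-1) - residue 6 @(3, -1)

Answer: 1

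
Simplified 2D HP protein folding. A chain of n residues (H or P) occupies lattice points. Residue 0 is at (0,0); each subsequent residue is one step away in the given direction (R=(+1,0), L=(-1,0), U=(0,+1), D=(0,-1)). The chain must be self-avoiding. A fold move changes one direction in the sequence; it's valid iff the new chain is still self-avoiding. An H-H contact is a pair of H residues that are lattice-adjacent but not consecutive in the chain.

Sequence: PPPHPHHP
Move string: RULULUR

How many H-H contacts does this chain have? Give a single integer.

Positions: [(0, 0), (1, 0), (1, 1), (0, 1), (0, 2), (-1, 2), (-1, 3), (0, 3)]
No H-H contacts found.

Answer: 0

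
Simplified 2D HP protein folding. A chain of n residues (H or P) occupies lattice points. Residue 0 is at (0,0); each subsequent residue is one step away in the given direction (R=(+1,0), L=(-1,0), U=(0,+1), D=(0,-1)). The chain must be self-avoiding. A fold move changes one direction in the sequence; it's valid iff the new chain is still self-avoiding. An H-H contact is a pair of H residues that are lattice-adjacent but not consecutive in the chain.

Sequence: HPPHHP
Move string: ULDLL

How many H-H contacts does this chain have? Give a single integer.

Positions: [(0, 0), (0, 1), (-1, 1), (-1, 0), (-2, 0), (-3, 0)]
H-H contact: residue 0 @(0,0) - residue 3 @(-1, 0)

Answer: 1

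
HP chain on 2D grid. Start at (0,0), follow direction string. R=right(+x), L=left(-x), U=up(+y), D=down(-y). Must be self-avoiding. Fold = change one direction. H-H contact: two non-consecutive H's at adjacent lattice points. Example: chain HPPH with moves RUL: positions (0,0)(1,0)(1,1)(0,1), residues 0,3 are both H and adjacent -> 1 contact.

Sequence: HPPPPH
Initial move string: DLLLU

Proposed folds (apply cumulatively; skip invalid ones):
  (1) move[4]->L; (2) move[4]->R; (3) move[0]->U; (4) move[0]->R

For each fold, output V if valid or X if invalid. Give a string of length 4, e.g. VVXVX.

Initial: DLLLU -> [(0, 0), (0, -1), (-1, -1), (-2, -1), (-3, -1), (-3, 0)]
Fold 1: move[4]->L => DLLLL VALID
Fold 2: move[4]->R => DLLLR INVALID (collision), skipped
Fold 3: move[0]->U => ULLLL VALID
Fold 4: move[0]->R => RLLLL INVALID (collision), skipped

Answer: VXVX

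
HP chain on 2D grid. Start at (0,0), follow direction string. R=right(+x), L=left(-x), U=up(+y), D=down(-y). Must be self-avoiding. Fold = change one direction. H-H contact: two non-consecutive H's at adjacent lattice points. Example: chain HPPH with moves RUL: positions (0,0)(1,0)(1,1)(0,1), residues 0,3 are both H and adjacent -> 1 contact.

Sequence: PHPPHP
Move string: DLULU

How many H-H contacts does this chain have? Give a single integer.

Positions: [(0, 0), (0, -1), (-1, -1), (-1, 0), (-2, 0), (-2, 1)]
No H-H contacts found.

Answer: 0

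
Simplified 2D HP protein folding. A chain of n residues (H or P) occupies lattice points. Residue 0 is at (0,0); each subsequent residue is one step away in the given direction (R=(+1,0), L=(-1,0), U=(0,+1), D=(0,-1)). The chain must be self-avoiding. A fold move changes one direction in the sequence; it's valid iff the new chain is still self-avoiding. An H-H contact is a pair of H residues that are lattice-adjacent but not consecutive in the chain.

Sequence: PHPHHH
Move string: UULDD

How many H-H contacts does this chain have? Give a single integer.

Positions: [(0, 0), (0, 1), (0, 2), (-1, 2), (-1, 1), (-1, 0)]
H-H contact: residue 1 @(0,1) - residue 4 @(-1, 1)

Answer: 1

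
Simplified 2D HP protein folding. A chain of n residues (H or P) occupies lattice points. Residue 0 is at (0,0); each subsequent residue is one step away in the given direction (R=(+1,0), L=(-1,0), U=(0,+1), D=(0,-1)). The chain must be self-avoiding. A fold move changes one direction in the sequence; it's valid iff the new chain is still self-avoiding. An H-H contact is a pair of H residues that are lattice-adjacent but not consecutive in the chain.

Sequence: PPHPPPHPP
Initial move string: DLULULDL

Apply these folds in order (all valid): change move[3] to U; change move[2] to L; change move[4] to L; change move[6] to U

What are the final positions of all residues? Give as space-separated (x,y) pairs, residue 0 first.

Answer: (0,0) (0,-1) (-1,-1) (-2,-1) (-2,0) (-3,0) (-4,0) (-4,1) (-5,1)

Derivation:
Initial moves: DLULULDL
Fold: move[3]->U => DLUUULDL (positions: [(0, 0), (0, -1), (-1, -1), (-1, 0), (-1, 1), (-1, 2), (-2, 2), (-2, 1), (-3, 1)])
Fold: move[2]->L => DLLUULDL (positions: [(0, 0), (0, -1), (-1, -1), (-2, -1), (-2, 0), (-2, 1), (-3, 1), (-3, 0), (-4, 0)])
Fold: move[4]->L => DLLULLDL (positions: [(0, 0), (0, -1), (-1, -1), (-2, -1), (-2, 0), (-3, 0), (-4, 0), (-4, -1), (-5, -1)])
Fold: move[6]->U => DLLULLUL (positions: [(0, 0), (0, -1), (-1, -1), (-2, -1), (-2, 0), (-3, 0), (-4, 0), (-4, 1), (-5, 1)])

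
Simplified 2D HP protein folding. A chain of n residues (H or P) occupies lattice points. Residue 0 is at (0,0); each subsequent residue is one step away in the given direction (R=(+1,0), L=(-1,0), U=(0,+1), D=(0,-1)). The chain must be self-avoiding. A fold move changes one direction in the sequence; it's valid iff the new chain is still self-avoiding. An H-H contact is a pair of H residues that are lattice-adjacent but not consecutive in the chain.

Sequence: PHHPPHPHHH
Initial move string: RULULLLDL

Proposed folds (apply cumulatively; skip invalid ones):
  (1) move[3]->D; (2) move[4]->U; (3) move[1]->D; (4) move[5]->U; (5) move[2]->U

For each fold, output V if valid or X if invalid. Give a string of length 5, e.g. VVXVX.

Initial: RULULLLDL -> [(0, 0), (1, 0), (1, 1), (0, 1), (0, 2), (-1, 2), (-2, 2), (-3, 2), (-3, 1), (-4, 1)]
Fold 1: move[3]->D => RULDLLLDL INVALID (collision), skipped
Fold 2: move[4]->U => RULUULLDL VALID
Fold 3: move[1]->D => RDLUULLDL INVALID (collision), skipped
Fold 4: move[5]->U => RULUUULDL VALID
Fold 5: move[2]->U => RUUUUULDL VALID

Answer: XVXVV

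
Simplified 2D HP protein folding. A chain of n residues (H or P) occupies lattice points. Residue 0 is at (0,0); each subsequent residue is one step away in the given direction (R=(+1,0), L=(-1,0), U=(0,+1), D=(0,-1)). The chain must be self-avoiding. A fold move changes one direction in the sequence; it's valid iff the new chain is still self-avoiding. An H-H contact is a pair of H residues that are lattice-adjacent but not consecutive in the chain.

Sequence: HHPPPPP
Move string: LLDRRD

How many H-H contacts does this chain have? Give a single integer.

Answer: 0

Derivation:
Positions: [(0, 0), (-1, 0), (-2, 0), (-2, -1), (-1, -1), (0, -1), (0, -2)]
No H-H contacts found.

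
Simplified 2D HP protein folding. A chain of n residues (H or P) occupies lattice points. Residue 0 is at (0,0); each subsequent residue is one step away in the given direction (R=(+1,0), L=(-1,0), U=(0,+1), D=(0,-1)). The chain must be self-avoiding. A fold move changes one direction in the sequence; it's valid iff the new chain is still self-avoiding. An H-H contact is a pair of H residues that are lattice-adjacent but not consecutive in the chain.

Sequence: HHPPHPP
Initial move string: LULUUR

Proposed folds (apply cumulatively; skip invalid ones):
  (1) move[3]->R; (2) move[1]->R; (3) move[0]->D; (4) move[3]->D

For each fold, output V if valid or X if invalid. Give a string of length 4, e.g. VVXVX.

Answer: XXXX

Derivation:
Initial: LULUUR -> [(0, 0), (-1, 0), (-1, 1), (-2, 1), (-2, 2), (-2, 3), (-1, 3)]
Fold 1: move[3]->R => LULRUR INVALID (collision), skipped
Fold 2: move[1]->R => LRLUUR INVALID (collision), skipped
Fold 3: move[0]->D => DULUUR INVALID (collision), skipped
Fold 4: move[3]->D => LULDUR INVALID (collision), skipped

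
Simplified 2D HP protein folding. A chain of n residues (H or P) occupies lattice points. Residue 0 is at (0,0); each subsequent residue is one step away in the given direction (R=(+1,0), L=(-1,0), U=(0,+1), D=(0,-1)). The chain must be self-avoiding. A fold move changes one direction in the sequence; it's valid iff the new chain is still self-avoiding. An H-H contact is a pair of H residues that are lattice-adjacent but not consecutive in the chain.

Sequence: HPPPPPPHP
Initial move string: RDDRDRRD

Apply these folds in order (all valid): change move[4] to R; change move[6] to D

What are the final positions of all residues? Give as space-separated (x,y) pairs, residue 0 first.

Initial moves: RDDRDRRD
Fold: move[4]->R => RDDRRRRD (positions: [(0, 0), (1, 0), (1, -1), (1, -2), (2, -2), (3, -2), (4, -2), (5, -2), (5, -3)])
Fold: move[6]->D => RDDRRRDD (positions: [(0, 0), (1, 0), (1, -1), (1, -2), (2, -2), (3, -2), (4, -2), (4, -3), (4, -4)])

Answer: (0,0) (1,0) (1,-1) (1,-2) (2,-2) (3,-2) (4,-2) (4,-3) (4,-4)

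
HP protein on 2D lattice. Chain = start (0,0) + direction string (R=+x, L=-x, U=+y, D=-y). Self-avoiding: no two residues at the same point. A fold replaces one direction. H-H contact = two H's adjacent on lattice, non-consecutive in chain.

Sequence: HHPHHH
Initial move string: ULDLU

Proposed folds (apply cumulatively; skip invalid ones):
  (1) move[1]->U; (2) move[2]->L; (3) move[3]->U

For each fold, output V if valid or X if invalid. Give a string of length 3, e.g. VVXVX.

Initial: ULDLU -> [(0, 0), (0, 1), (-1, 1), (-1, 0), (-2, 0), (-2, 1)]
Fold 1: move[1]->U => UUDLU INVALID (collision), skipped
Fold 2: move[2]->L => ULLLU VALID
Fold 3: move[3]->U => ULLUU VALID

Answer: XVV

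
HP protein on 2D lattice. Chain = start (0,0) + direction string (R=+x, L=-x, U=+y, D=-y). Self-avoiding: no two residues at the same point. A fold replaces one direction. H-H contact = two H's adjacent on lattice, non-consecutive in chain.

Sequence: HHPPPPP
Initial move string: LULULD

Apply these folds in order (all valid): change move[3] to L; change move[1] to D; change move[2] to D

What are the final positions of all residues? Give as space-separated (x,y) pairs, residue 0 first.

Initial moves: LULULD
Fold: move[3]->L => LULLLD (positions: [(0, 0), (-1, 0), (-1, 1), (-2, 1), (-3, 1), (-4, 1), (-4, 0)])
Fold: move[1]->D => LDLLLD (positions: [(0, 0), (-1, 0), (-1, -1), (-2, -1), (-3, -1), (-4, -1), (-4, -2)])
Fold: move[2]->D => LDDLLD (positions: [(0, 0), (-1, 0), (-1, -1), (-1, -2), (-2, -2), (-3, -2), (-3, -3)])

Answer: (0,0) (-1,0) (-1,-1) (-1,-2) (-2,-2) (-3,-2) (-3,-3)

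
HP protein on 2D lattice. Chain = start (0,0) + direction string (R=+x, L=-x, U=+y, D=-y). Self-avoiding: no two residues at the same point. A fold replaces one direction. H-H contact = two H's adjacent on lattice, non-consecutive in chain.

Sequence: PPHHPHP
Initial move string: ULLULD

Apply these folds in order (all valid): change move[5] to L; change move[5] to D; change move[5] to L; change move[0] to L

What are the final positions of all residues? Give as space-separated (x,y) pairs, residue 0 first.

Initial moves: ULLULD
Fold: move[5]->L => ULLULL (positions: [(0, 0), (0, 1), (-1, 1), (-2, 1), (-2, 2), (-3, 2), (-4, 2)])
Fold: move[5]->D => ULLULD (positions: [(0, 0), (0, 1), (-1, 1), (-2, 1), (-2, 2), (-3, 2), (-3, 1)])
Fold: move[5]->L => ULLULL (positions: [(0, 0), (0, 1), (-1, 1), (-2, 1), (-2, 2), (-3, 2), (-4, 2)])
Fold: move[0]->L => LLLULL (positions: [(0, 0), (-1, 0), (-2, 0), (-3, 0), (-3, 1), (-4, 1), (-5, 1)])

Answer: (0,0) (-1,0) (-2,0) (-3,0) (-3,1) (-4,1) (-5,1)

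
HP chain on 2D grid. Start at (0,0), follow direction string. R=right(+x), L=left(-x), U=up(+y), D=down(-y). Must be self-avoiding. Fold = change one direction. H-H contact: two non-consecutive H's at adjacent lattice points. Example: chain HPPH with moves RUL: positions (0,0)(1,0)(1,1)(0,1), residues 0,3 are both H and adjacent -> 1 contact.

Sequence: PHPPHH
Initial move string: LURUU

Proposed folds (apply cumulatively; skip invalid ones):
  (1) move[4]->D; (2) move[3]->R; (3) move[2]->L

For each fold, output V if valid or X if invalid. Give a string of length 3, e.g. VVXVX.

Initial: LURUU -> [(0, 0), (-1, 0), (-1, 1), (0, 1), (0, 2), (0, 3)]
Fold 1: move[4]->D => LURUD INVALID (collision), skipped
Fold 2: move[3]->R => LURRU VALID
Fold 3: move[2]->L => LULRU INVALID (collision), skipped

Answer: XVX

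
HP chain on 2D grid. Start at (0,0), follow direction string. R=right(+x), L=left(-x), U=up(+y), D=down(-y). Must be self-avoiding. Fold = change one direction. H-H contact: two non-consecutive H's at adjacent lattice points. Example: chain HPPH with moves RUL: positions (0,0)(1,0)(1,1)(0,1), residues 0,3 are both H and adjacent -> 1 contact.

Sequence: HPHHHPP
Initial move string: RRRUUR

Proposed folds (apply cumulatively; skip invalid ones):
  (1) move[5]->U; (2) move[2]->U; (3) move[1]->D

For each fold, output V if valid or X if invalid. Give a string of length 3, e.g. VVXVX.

Answer: VVX

Derivation:
Initial: RRRUUR -> [(0, 0), (1, 0), (2, 0), (3, 0), (3, 1), (3, 2), (4, 2)]
Fold 1: move[5]->U => RRRUUU VALID
Fold 2: move[2]->U => RRUUUU VALID
Fold 3: move[1]->D => RDUUUU INVALID (collision), skipped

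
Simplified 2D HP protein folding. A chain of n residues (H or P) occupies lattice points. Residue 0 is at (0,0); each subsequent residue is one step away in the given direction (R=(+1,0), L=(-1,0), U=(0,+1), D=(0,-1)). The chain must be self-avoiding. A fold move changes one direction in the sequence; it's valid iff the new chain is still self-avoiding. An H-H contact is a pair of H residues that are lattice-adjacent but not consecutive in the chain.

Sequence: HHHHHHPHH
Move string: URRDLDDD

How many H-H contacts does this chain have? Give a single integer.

Answer: 2

Derivation:
Positions: [(0, 0), (0, 1), (1, 1), (2, 1), (2, 0), (1, 0), (1, -1), (1, -2), (1, -3)]
H-H contact: residue 0 @(0,0) - residue 5 @(1, 0)
H-H contact: residue 2 @(1,1) - residue 5 @(1, 0)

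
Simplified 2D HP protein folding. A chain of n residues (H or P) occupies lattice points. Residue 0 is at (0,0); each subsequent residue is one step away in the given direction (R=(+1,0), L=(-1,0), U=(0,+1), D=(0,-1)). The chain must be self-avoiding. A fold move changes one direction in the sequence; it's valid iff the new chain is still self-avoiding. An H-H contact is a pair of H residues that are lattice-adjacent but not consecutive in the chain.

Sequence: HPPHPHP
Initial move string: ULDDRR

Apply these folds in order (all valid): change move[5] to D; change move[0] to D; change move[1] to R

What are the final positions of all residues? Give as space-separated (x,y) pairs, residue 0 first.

Initial moves: ULDDRR
Fold: move[5]->D => ULDDRD (positions: [(0, 0), (0, 1), (-1, 1), (-1, 0), (-1, -1), (0, -1), (0, -2)])
Fold: move[0]->D => DLDDRD (positions: [(0, 0), (0, -1), (-1, -1), (-1, -2), (-1, -3), (0, -3), (0, -4)])
Fold: move[1]->R => DRDDRD (positions: [(0, 0), (0, -1), (1, -1), (1, -2), (1, -3), (2, -3), (2, -4)])

Answer: (0,0) (0,-1) (1,-1) (1,-2) (1,-3) (2,-3) (2,-4)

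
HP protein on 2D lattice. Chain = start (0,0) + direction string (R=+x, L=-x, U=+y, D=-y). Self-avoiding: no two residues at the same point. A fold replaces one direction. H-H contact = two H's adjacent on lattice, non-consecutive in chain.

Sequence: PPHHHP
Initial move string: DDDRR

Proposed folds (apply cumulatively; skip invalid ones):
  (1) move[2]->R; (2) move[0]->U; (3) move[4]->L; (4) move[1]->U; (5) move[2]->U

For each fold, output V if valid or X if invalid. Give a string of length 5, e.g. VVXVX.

Answer: VXXXX

Derivation:
Initial: DDDRR -> [(0, 0), (0, -1), (0, -2), (0, -3), (1, -3), (2, -3)]
Fold 1: move[2]->R => DDRRR VALID
Fold 2: move[0]->U => UDRRR INVALID (collision), skipped
Fold 3: move[4]->L => DDRRL INVALID (collision), skipped
Fold 4: move[1]->U => DURRR INVALID (collision), skipped
Fold 5: move[2]->U => DDURR INVALID (collision), skipped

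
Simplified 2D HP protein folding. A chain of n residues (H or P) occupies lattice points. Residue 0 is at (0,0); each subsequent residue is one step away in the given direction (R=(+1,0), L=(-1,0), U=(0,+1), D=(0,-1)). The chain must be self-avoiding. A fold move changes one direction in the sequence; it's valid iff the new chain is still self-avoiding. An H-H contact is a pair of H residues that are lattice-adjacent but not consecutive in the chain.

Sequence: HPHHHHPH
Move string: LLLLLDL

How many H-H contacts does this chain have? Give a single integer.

Positions: [(0, 0), (-1, 0), (-2, 0), (-3, 0), (-4, 0), (-5, 0), (-5, -1), (-6, -1)]
No H-H contacts found.

Answer: 0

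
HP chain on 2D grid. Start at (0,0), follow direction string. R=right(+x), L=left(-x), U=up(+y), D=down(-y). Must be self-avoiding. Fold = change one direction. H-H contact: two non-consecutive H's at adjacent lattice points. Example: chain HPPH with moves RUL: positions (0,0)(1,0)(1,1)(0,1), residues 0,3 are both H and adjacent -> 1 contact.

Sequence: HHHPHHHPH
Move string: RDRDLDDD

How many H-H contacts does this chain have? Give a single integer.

Answer: 1

Derivation:
Positions: [(0, 0), (1, 0), (1, -1), (2, -1), (2, -2), (1, -2), (1, -3), (1, -4), (1, -5)]
H-H contact: residue 2 @(1,-1) - residue 5 @(1, -2)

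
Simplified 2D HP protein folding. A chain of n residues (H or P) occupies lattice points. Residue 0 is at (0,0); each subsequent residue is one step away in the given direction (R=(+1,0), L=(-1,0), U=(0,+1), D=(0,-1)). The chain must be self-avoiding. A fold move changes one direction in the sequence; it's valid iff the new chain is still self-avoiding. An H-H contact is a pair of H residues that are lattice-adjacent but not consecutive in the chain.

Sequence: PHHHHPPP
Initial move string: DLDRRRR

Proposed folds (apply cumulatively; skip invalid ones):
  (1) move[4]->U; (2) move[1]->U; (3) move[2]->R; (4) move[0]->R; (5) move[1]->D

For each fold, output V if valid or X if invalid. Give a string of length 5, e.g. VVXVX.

Initial: DLDRRRR -> [(0, 0), (0, -1), (-1, -1), (-1, -2), (0, -2), (1, -2), (2, -2), (3, -2)]
Fold 1: move[4]->U => DLDRURR INVALID (collision), skipped
Fold 2: move[1]->U => DUDRRRR INVALID (collision), skipped
Fold 3: move[2]->R => DLRRRRR INVALID (collision), skipped
Fold 4: move[0]->R => RLDRRRR INVALID (collision), skipped
Fold 5: move[1]->D => DDDRRRR VALID

Answer: XXXXV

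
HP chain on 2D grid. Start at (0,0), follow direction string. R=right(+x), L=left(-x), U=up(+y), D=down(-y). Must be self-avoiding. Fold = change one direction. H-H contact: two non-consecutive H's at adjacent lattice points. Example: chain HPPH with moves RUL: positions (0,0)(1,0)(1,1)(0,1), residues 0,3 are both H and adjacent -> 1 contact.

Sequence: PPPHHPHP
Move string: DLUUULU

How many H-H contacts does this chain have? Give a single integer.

Positions: [(0, 0), (0, -1), (-1, -1), (-1, 0), (-1, 1), (-1, 2), (-2, 2), (-2, 3)]
No H-H contacts found.

Answer: 0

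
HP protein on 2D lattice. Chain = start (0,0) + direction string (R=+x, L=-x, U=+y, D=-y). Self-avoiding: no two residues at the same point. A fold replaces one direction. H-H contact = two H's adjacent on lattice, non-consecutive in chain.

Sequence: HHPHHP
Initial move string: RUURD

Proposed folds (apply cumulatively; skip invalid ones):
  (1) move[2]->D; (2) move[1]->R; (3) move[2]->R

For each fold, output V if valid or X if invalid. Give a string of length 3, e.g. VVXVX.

Answer: XVV

Derivation:
Initial: RUURD -> [(0, 0), (1, 0), (1, 1), (1, 2), (2, 2), (2, 1)]
Fold 1: move[2]->D => RUDRD INVALID (collision), skipped
Fold 2: move[1]->R => RRURD VALID
Fold 3: move[2]->R => RRRRD VALID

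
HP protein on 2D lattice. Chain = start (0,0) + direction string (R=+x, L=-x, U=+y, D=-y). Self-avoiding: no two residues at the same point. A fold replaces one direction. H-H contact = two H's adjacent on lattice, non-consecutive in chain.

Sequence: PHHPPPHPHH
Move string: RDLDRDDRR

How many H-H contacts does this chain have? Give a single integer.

Positions: [(0, 0), (1, 0), (1, -1), (0, -1), (0, -2), (1, -2), (1, -3), (1, -4), (2, -4), (3, -4)]
No H-H contacts found.

Answer: 0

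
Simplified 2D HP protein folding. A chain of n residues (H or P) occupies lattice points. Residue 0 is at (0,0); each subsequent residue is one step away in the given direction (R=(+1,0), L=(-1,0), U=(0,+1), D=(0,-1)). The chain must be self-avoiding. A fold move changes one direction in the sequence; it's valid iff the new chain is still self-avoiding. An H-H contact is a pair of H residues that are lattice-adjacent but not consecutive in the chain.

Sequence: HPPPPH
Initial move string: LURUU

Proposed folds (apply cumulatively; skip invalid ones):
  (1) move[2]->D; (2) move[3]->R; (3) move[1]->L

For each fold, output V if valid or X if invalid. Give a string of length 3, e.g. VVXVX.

Initial: LURUU -> [(0, 0), (-1, 0), (-1, 1), (0, 1), (0, 2), (0, 3)]
Fold 1: move[2]->D => LUDUU INVALID (collision), skipped
Fold 2: move[3]->R => LURRU VALID
Fold 3: move[1]->L => LLRRU INVALID (collision), skipped

Answer: XVX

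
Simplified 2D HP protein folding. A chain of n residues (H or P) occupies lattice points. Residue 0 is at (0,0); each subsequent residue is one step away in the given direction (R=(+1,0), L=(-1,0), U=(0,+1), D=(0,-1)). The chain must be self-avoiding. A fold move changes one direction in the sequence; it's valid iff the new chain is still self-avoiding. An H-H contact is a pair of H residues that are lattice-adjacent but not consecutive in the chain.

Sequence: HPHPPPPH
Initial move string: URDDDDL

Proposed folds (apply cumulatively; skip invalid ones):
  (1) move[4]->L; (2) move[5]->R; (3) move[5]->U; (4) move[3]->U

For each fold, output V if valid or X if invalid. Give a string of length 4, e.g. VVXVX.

Answer: VXXX

Derivation:
Initial: URDDDDL -> [(0, 0), (0, 1), (1, 1), (1, 0), (1, -1), (1, -2), (1, -3), (0, -3)]
Fold 1: move[4]->L => URDDLDL VALID
Fold 2: move[5]->R => URDDLRL INVALID (collision), skipped
Fold 3: move[5]->U => URDDLUL INVALID (collision), skipped
Fold 4: move[3]->U => URDULDL INVALID (collision), skipped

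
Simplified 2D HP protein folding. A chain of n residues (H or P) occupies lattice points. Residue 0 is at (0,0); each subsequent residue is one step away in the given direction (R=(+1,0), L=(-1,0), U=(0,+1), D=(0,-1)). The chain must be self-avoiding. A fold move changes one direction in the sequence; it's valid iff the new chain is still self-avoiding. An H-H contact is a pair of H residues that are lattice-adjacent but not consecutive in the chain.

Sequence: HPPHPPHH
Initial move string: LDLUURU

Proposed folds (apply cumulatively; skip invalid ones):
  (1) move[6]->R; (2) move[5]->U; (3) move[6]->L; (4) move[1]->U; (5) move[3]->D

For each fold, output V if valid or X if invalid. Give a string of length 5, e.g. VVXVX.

Initial: LDLUURU -> [(0, 0), (-1, 0), (-1, -1), (-2, -1), (-2, 0), (-2, 1), (-1, 1), (-1, 2)]
Fold 1: move[6]->R => LDLUURR VALID
Fold 2: move[5]->U => LDLUUUR VALID
Fold 3: move[6]->L => LDLUUUL VALID
Fold 4: move[1]->U => LULUUUL VALID
Fold 5: move[3]->D => LULDUUL INVALID (collision), skipped

Answer: VVVVX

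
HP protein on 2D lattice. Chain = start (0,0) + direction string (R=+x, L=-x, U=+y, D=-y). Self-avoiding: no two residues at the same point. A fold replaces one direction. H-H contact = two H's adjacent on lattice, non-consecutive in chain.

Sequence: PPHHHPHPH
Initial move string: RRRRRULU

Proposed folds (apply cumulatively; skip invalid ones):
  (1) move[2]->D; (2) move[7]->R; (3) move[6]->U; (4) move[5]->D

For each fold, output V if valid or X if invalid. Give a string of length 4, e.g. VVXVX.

Answer: VXVX

Derivation:
Initial: RRRRRULU -> [(0, 0), (1, 0), (2, 0), (3, 0), (4, 0), (5, 0), (5, 1), (4, 1), (4, 2)]
Fold 1: move[2]->D => RRDRRULU VALID
Fold 2: move[7]->R => RRDRRULR INVALID (collision), skipped
Fold 3: move[6]->U => RRDRRUUU VALID
Fold 4: move[5]->D => RRDRRDUU INVALID (collision), skipped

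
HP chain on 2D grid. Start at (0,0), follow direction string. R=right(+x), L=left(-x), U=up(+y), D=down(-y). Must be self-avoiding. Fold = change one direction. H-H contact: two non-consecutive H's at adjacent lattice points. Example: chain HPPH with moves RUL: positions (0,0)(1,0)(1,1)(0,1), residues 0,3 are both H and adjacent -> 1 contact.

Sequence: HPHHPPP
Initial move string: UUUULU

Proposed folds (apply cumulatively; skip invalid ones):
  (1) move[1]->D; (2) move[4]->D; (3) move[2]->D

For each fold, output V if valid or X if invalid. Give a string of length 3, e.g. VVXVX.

Initial: UUUULU -> [(0, 0), (0, 1), (0, 2), (0, 3), (0, 4), (-1, 4), (-1, 5)]
Fold 1: move[1]->D => UDUULU INVALID (collision), skipped
Fold 2: move[4]->D => UUUUDU INVALID (collision), skipped
Fold 3: move[2]->D => UUDULU INVALID (collision), skipped

Answer: XXX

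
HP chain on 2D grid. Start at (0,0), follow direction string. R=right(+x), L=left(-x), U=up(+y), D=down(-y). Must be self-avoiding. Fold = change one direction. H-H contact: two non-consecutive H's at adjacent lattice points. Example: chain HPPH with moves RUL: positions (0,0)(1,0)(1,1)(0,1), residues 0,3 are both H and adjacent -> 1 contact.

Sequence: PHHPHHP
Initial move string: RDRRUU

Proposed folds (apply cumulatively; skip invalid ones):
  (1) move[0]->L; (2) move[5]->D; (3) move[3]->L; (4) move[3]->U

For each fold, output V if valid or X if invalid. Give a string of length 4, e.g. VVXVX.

Answer: VXXX

Derivation:
Initial: RDRRUU -> [(0, 0), (1, 0), (1, -1), (2, -1), (3, -1), (3, 0), (3, 1)]
Fold 1: move[0]->L => LDRRUU VALID
Fold 2: move[5]->D => LDRRUD INVALID (collision), skipped
Fold 3: move[3]->L => LDRLUU INVALID (collision), skipped
Fold 4: move[3]->U => LDRUUU INVALID (collision), skipped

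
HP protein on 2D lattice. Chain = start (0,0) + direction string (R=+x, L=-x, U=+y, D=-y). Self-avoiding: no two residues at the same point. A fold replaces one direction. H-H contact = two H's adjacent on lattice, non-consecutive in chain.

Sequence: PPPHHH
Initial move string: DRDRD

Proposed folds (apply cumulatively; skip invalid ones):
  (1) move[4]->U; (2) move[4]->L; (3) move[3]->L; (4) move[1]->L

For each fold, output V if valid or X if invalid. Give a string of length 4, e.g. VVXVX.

Answer: VXXX

Derivation:
Initial: DRDRD -> [(0, 0), (0, -1), (1, -1), (1, -2), (2, -2), (2, -3)]
Fold 1: move[4]->U => DRDRU VALID
Fold 2: move[4]->L => DRDRL INVALID (collision), skipped
Fold 3: move[3]->L => DRDLU INVALID (collision), skipped
Fold 4: move[1]->L => DLDRU INVALID (collision), skipped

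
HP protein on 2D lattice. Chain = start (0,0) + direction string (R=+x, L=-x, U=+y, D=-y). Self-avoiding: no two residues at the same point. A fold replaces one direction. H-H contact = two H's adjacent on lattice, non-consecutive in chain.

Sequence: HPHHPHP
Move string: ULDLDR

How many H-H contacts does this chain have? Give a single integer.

Positions: [(0, 0), (0, 1), (-1, 1), (-1, 0), (-2, 0), (-2, -1), (-1, -1)]
H-H contact: residue 0 @(0,0) - residue 3 @(-1, 0)

Answer: 1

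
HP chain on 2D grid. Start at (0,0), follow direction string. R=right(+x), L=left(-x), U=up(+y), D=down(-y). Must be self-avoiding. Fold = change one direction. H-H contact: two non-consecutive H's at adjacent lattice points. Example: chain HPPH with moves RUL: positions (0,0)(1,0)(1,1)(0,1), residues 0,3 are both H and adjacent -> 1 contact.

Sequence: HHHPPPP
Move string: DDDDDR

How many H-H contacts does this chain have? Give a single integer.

Answer: 0

Derivation:
Positions: [(0, 0), (0, -1), (0, -2), (0, -3), (0, -4), (0, -5), (1, -5)]
No H-H contacts found.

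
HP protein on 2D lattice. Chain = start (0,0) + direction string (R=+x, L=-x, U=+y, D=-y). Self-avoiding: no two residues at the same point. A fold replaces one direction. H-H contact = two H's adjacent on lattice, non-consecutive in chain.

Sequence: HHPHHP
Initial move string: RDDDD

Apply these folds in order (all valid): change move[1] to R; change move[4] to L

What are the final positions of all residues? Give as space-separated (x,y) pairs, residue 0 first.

Answer: (0,0) (1,0) (2,0) (2,-1) (2,-2) (1,-2)

Derivation:
Initial moves: RDDDD
Fold: move[1]->R => RRDDD (positions: [(0, 0), (1, 0), (2, 0), (2, -1), (2, -2), (2, -3)])
Fold: move[4]->L => RRDDL (positions: [(0, 0), (1, 0), (2, 0), (2, -1), (2, -2), (1, -2)])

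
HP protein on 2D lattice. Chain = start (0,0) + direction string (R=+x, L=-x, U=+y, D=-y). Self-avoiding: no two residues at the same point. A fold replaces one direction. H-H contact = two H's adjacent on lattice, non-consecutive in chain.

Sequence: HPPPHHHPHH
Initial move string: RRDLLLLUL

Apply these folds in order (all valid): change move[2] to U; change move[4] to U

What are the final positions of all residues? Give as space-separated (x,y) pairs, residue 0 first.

Answer: (0,0) (1,0) (2,0) (2,1) (1,1) (1,2) (0,2) (-1,2) (-1,3) (-2,3)

Derivation:
Initial moves: RRDLLLLUL
Fold: move[2]->U => RRULLLLUL (positions: [(0, 0), (1, 0), (2, 0), (2, 1), (1, 1), (0, 1), (-1, 1), (-2, 1), (-2, 2), (-3, 2)])
Fold: move[4]->U => RRULULLUL (positions: [(0, 0), (1, 0), (2, 0), (2, 1), (1, 1), (1, 2), (0, 2), (-1, 2), (-1, 3), (-2, 3)])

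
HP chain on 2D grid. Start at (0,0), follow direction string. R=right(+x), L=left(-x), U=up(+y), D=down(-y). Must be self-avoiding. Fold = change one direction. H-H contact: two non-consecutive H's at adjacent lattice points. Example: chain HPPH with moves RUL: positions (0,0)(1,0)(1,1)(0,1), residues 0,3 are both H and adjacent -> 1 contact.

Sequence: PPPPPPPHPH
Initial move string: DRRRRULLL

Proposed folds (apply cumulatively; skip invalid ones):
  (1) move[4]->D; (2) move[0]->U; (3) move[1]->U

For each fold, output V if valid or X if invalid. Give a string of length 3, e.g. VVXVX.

Initial: DRRRRULLL -> [(0, 0), (0, -1), (1, -1), (2, -1), (3, -1), (4, -1), (4, 0), (3, 0), (2, 0), (1, 0)]
Fold 1: move[4]->D => DRRRDULLL INVALID (collision), skipped
Fold 2: move[0]->U => URRRRULLL VALID
Fold 3: move[1]->U => UURRRULLL VALID

Answer: XVV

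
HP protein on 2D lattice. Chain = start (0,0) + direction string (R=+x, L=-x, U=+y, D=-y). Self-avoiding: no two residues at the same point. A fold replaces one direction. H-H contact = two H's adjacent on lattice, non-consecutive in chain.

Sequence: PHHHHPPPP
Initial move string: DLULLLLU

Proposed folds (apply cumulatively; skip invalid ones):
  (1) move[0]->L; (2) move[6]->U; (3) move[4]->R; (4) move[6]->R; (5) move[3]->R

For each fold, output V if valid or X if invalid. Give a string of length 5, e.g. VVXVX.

Answer: VVXXX

Derivation:
Initial: DLULLLLU -> [(0, 0), (0, -1), (-1, -1), (-1, 0), (-2, 0), (-3, 0), (-4, 0), (-5, 0), (-5, 1)]
Fold 1: move[0]->L => LLULLLLU VALID
Fold 2: move[6]->U => LLULLLUU VALID
Fold 3: move[4]->R => LLULRLUU INVALID (collision), skipped
Fold 4: move[6]->R => LLULLLRU INVALID (collision), skipped
Fold 5: move[3]->R => LLURLLUU INVALID (collision), skipped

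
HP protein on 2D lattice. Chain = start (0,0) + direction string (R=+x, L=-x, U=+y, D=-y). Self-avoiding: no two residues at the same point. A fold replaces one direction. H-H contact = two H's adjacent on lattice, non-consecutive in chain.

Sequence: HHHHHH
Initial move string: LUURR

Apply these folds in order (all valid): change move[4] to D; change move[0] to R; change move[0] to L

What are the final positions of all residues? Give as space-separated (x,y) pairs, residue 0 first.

Answer: (0,0) (-1,0) (-1,1) (-1,2) (0,2) (0,1)

Derivation:
Initial moves: LUURR
Fold: move[4]->D => LUURD (positions: [(0, 0), (-1, 0), (-1, 1), (-1, 2), (0, 2), (0, 1)])
Fold: move[0]->R => RUURD (positions: [(0, 0), (1, 0), (1, 1), (1, 2), (2, 2), (2, 1)])
Fold: move[0]->L => LUURD (positions: [(0, 0), (-1, 0), (-1, 1), (-1, 2), (0, 2), (0, 1)])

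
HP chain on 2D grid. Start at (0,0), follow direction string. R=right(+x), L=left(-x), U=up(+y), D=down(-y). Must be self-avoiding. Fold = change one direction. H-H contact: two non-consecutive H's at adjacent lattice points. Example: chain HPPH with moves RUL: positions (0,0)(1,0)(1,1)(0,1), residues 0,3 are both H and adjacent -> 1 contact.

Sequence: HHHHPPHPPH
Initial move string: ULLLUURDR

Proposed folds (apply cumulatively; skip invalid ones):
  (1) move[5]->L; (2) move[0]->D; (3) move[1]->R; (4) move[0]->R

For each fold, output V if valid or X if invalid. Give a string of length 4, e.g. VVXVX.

Initial: ULLLUURDR -> [(0, 0), (0, 1), (-1, 1), (-2, 1), (-3, 1), (-3, 2), (-3, 3), (-2, 3), (-2, 2), (-1, 2)]
Fold 1: move[5]->L => ULLLULRDR INVALID (collision), skipped
Fold 2: move[0]->D => DLLLUURDR VALID
Fold 3: move[1]->R => DRLLUURDR INVALID (collision), skipped
Fold 4: move[0]->R => RLLLUURDR INVALID (collision), skipped

Answer: XVXX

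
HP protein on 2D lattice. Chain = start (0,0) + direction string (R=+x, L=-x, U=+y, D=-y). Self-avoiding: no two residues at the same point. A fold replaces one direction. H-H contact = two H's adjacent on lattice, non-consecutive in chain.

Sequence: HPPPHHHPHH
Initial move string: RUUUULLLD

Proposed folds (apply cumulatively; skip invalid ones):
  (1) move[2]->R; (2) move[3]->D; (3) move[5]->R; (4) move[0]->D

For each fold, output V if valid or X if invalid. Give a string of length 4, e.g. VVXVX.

Answer: VXXX

Derivation:
Initial: RUUUULLLD -> [(0, 0), (1, 0), (1, 1), (1, 2), (1, 3), (1, 4), (0, 4), (-1, 4), (-2, 4), (-2, 3)]
Fold 1: move[2]->R => RURUULLLD VALID
Fold 2: move[3]->D => RURDULLLD INVALID (collision), skipped
Fold 3: move[5]->R => RURUURLLD INVALID (collision), skipped
Fold 4: move[0]->D => DURUULLLD INVALID (collision), skipped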